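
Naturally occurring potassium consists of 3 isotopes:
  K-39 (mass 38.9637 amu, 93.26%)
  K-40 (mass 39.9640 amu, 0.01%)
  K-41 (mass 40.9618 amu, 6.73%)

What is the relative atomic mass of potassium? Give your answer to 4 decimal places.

39.0983 amu

Ar = Σ fᵢ·mᵢ = 0.9326 × 38.9637 + 0.0001 × 39.9640 + 0.0673 × 40.9618
= 36.33755 + 0.00400 + 2.75673 = 39.09828 amu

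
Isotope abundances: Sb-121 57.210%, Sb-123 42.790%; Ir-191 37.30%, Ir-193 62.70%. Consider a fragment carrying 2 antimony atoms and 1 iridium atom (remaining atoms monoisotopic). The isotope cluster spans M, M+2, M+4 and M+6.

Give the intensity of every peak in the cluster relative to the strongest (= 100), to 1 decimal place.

31.5 : 100.0 : 96.8 : 29.6

Antimony pattern (n=2): 0.32729841 : 0.48960318 : 0.18309841
Iridium pattern (n=1): 0.3730 : 0.6270
Convolve the two distributions (both contribute in 2-u steps):
  M: 0.32729841×0.3730 = 0.122082
  M+2: 0.32729841×0.6270 + 0.48960318×0.3730 = 0.387838
  M+4: 0.48960318×0.6270 + 0.18309841×0.3730 = 0.375277
  M+6: 0.18309841×0.6270 = 0.114803
Scale to base peak (0.387838) = 100: 31.5 : 100.0 : 96.8 : 29.6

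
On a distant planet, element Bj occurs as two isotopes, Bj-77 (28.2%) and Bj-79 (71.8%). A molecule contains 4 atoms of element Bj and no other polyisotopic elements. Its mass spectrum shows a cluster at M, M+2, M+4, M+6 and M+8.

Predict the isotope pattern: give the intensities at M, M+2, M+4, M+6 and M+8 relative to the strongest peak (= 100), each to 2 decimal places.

1.51 : 15.43 : 58.91 : 100.00 : 63.65

The 4 Bj atoms are independent, so intensities follow the terms of (0.282 + 0.718)^4.
P(M) = 0.282^4 = 0.006324
P(M+2) = 4 × 0.282^3 × 0.718^1 = 0.064407
P(M+4) = 6 × 0.282^2 × 0.718^2 = 0.245979
P(M+6) = 4 × 0.282^1 × 0.718^3 = 0.417525
P(M+8) = 0.718^4 = 0.265765
The M+6 peak is largest (0.417525); scaling to 100 gives 1.51 : 15.43 : 58.91 : 100.00 : 63.65.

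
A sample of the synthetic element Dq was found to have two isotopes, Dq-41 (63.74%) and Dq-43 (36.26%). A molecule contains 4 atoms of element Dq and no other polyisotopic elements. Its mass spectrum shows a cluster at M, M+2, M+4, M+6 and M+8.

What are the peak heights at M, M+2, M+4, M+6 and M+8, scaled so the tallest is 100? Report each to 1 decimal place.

The 4 Dq atoms are independent, so intensities follow the terms of (0.6374 + 0.3626)^4.
P(M) = 0.6374^4 = 0.165062
P(M+2) = 4 × 0.6374^3 × 0.3626^1 = 0.375599
P(M+4) = 6 × 0.6374^2 × 0.3626^2 = 0.320502
P(M+6) = 4 × 0.6374^1 × 0.3626^3 = 0.121550
P(M+8) = 0.3626^4 = 0.017287
The M+2 peak is largest (0.375599); scaling to 100 gives 43.9 : 100.0 : 85.3 : 32.4 : 4.6.

43.9 : 100.0 : 85.3 : 32.4 : 4.6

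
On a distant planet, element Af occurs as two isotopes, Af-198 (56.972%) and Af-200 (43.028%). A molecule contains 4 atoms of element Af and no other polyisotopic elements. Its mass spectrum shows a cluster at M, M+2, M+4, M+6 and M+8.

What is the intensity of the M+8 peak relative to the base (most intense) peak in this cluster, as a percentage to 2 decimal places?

Binomial terms of (0.56972 + 0.43028)^4: M 0.1054, M+2 0.3183, M+4 0.3606, M+6 0.1815, M+8 0.0343 → M+4 is the base peak.
P(M+4) = C(4,2) × 0.56972^2 × 0.43028^2 = 6 × 0.32458088 × 0.18514088 = 0.360559 (base)
P(M+8) = C(4,4) × 0.56972^0 × 0.43028^4 = 1 × 1.0000 × 0.03427714 = 0.034277
Relative intensity = 0.034277 / 0.360559 × 100 = 9.51

9.51%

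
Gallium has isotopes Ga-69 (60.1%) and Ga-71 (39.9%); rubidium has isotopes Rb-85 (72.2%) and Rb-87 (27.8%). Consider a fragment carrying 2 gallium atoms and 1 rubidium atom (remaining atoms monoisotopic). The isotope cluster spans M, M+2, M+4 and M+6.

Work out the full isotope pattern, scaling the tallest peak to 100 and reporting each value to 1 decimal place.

58.4 : 100.0 : 55.6 : 9.9

Gallium pattern (n=2): 0.361201 : 0.479598 : 0.159201
Rubidium pattern (n=1): 0.7220 : 0.2780
Convolve the two distributions (both contribute in 2-u steps):
  M: 0.361201×0.7220 = 0.260787
  M+2: 0.361201×0.2780 + 0.479598×0.7220 = 0.446684
  M+4: 0.479598×0.2780 + 0.159201×0.7220 = 0.248271
  M+6: 0.159201×0.2780 = 0.044258
Scale to base peak (0.446684) = 100: 58.4 : 100.0 : 55.6 : 9.9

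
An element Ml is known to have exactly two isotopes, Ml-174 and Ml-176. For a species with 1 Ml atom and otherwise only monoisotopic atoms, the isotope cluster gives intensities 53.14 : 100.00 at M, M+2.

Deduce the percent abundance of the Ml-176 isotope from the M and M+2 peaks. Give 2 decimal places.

65.30%

Write p for the Ml-174 fraction. I(M+2)/I(M) = [C(1,1)·p^0·(1−p)] / p^1 = 1·(1−p)/p = 100.00/53.14 = 1.8818
(1−p)/p = 1.8818/1 = 1.8818  ⇒  p = 1/(1 + 1.8818) = 0.3470
Ml-174: 34.70%, Ml-176: 65.30%.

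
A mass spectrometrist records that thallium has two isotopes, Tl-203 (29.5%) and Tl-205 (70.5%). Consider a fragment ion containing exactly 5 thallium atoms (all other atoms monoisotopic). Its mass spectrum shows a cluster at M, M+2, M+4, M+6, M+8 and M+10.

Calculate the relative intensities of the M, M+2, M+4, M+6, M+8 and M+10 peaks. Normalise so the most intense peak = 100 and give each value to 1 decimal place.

Expanding (0.295 + 0.705)^5:
P(M) = 0.295^5 = 0.002234
P(M+2) = 5 × 0.295^4 × 0.705^1 = 0.026696
P(M+4) = 10 × 0.295^3 × 0.705^2 = 0.127598
P(M+6) = 10 × 0.295^2 × 0.705^3 = 0.304938
P(M+8) = 5 × 0.295^1 × 0.705^4 = 0.364375
P(M+10) = 0.705^5 = 0.174159
The M+8 peak is largest (0.364375); scaling to 100 gives 0.6 : 7.3 : 35.0 : 83.7 : 100.0 : 47.8.

0.6 : 7.3 : 35.0 : 83.7 : 100.0 : 47.8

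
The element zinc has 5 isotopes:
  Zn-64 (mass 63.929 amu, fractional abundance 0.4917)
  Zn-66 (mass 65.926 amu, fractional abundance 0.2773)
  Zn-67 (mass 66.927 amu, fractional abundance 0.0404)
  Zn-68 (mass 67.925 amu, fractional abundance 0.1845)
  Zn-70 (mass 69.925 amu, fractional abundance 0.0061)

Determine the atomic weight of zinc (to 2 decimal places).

65.38 amu

The abundance-weighted mean is 0.4917 × 63.929 + 0.2773 × 65.926 + 0.0404 × 66.927 + 0.1845 × 67.925 + 0.0061 × 69.925
= 31.4339 + 18.2813 + 2.7039 + 12.5322 + 0.4265 = 65.3778 amu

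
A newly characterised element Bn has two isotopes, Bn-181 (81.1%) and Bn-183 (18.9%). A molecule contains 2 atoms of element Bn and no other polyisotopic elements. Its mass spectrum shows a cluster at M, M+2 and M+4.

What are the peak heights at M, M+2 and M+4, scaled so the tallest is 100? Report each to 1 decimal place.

100.0 : 46.6 : 5.4

Each Bn atom is independently Bn-181 (p = 0.811) or Bn-183 (q = 0.189); the cluster is the binomial expansion (p + q)^2.
P(M) = 0.811^2 = 0.657721
P(M+2) = 2 × 0.811^1 × 0.189^1 = 0.306558
P(M+4) = 0.189^2 = 0.035721
The M peak is largest (0.657721); scaling to 100 gives 100.0 : 46.6 : 5.4.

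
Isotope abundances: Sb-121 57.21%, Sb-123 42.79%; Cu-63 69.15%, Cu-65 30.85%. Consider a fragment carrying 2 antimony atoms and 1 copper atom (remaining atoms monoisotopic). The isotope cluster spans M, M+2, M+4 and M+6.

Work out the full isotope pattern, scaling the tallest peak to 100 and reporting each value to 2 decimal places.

Antimony pattern (n=2): 0.32729841 : 0.48960318 : 0.18309841
Copper pattern (n=1): 0.6915 : 0.3085
Convolve the two distributions (both contribute in 2-u steps):
  M: 0.32729841×0.6915 = 0.226327
  M+2: 0.32729841×0.3085 + 0.48960318×0.6915 = 0.439532
  M+4: 0.48960318×0.3085 + 0.18309841×0.6915 = 0.277655
  M+6: 0.18309841×0.3085 = 0.056486
Scale to base peak (0.439532) = 100: 51.49 : 100.00 : 63.17 : 12.85

51.49 : 100.00 : 63.17 : 12.85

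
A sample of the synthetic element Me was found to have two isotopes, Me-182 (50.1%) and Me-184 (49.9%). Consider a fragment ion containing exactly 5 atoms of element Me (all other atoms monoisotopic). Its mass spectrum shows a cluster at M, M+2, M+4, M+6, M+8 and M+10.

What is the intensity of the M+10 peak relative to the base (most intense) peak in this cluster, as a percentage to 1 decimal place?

9.9%

Term probabilities: M 0.0316, M+2 0.1572, M+4 0.3131, M+6 0.3119, M+8 0.1553, M+10 0.0309. Base peak = M+4.
P(M+4) = C(5,2) × 0.501^3 × 0.499^2 = 10 × 0.1257515 × 0.249001 = 0.313122 (base)
P(M+10) = C(5,5) × 0.501^0 × 0.499^5 = 1 × 1.0000 × 0.03093875 = 0.030939
Relative intensity = 0.030939 / 0.313122 × 100 = 9.9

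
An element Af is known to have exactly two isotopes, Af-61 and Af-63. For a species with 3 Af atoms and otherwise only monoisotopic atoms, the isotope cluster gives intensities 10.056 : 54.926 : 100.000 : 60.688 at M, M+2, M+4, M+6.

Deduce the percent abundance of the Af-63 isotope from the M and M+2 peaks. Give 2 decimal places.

64.55%

If p is the fraction of Af that is Af-61, then I(M+2)/I(M) = [C(3,1)·p^2·(1−p)] / p^3 = 3·(1−p)/p = 54.926/10.056 = 5.4620
(1−p)/p = 5.4620/3 = 1.8207  ⇒  p = 1/(1 + 1.8207) = 0.3545
Af-61: 35.45%, Af-63: 64.55%.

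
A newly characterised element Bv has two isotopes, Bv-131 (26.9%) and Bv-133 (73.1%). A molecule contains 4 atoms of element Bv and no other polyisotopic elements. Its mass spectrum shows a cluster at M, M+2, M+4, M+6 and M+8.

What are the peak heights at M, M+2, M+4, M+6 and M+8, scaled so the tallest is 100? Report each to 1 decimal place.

The 4 Bv atoms are independent, so intensities follow the terms of (0.269 + 0.731)^4.
P(M) = 0.269^4 = 0.005236
P(M+2) = 4 × 0.269^3 × 0.731^1 = 0.056916
P(M+4) = 6 × 0.269^2 × 0.731^2 = 0.232001
P(M+6) = 4 × 0.269^1 × 0.731^3 = 0.420305
P(M+8) = 0.731^4 = 0.285542
The M+6 peak is largest (0.420305); scaling to 100 gives 1.2 : 13.5 : 55.2 : 100.0 : 67.9.

1.2 : 13.5 : 55.2 : 100.0 : 67.9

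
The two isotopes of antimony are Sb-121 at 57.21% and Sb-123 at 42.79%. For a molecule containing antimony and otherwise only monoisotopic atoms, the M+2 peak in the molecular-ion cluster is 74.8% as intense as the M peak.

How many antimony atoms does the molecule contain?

For n independent Sb atoms, I(M+2)/I(M) = n · (abundance Sb-123) / (abundance Sb-121) = n · 0.4279/0.5721.
n = 0.748 × 0.5721/0.4279 = 1.00 ≈ 1

1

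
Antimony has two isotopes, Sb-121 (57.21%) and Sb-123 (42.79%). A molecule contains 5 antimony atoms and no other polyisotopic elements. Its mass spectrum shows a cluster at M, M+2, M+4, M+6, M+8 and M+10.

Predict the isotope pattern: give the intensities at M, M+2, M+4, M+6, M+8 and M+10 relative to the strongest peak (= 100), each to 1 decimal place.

Each Sb atom is independently Sb-121 (p = 0.5721) or Sb-123 (q = 0.4279); the cluster is the binomial expansion (p + q)^5.
P(M) = 0.5721^5 = 0.061286
P(M+2) = 5 × 0.5721^4 × 0.4279^1 = 0.229192
P(M+4) = 10 × 0.5721^3 × 0.4279^2 = 0.342847
P(M+6) = 10 × 0.5721^2 × 0.4279^3 = 0.256431
P(M+8) = 5 × 0.5721^1 × 0.4279^4 = 0.095898
P(M+10) = 0.4279^5 = 0.014345
The M+4 peak is largest (0.342847); scaling to 100 gives 17.9 : 66.8 : 100.0 : 74.8 : 28.0 : 4.2.

17.9 : 66.8 : 100.0 : 74.8 : 28.0 : 4.2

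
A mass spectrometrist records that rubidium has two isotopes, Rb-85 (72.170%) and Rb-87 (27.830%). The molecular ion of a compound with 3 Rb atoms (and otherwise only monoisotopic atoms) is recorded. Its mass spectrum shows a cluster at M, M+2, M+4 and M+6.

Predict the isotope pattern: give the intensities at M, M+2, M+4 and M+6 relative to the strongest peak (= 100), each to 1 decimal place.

Each Rb atom is independently Rb-85 (p = 0.72170) or Rb-87 (q = 0.27830); the cluster is the binomial expansion (p + q)^3.
P(M) = 0.72170^3 = 0.375898
P(M+2) = 3 × 0.72170^2 × 0.27830^1 = 0.434858
P(M+4) = 3 × 0.72170^1 × 0.27830^2 = 0.167689
P(M+6) = 0.27830^3 = 0.021555
The M+2 peak is largest (0.434858); scaling to 100 gives 86.4 : 100.0 : 38.6 : 5.0.

86.4 : 100.0 : 38.6 : 5.0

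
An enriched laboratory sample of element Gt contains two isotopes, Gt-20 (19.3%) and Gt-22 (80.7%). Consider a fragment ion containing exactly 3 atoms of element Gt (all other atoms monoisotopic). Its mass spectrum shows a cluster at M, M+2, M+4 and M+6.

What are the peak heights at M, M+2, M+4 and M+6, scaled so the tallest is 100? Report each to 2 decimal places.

Each Gt atom is independently Gt-20 (p = 0.193) or Gt-22 (q = 0.807); the cluster is the binomial expansion (p + q)^3.
P(M) = 0.193^3 = 0.007189
P(M+2) = 3 × 0.193^2 × 0.807^1 = 0.090180
P(M+4) = 3 × 0.193^1 × 0.807^2 = 0.377073
P(M+6) = 0.807^3 = 0.525558
The M+6 peak is largest (0.525558); scaling to 100 gives 1.37 : 17.16 : 71.75 : 100.00.

1.37 : 17.16 : 71.75 : 100.00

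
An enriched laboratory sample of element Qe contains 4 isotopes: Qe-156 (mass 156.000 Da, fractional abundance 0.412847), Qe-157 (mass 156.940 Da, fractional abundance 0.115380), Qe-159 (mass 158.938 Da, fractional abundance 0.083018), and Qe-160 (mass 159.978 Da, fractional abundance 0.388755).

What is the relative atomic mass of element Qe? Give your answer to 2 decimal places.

157.90 Da

Average mass = Σ (abundance × isotope mass) = 0.412847 × 156.000 + 0.115380 × 156.940 + 0.083018 × 158.938 + 0.388755 × 159.978
= 64.4041 + 18.1077 + 13.1947 + 62.1922 = 157.8987 Da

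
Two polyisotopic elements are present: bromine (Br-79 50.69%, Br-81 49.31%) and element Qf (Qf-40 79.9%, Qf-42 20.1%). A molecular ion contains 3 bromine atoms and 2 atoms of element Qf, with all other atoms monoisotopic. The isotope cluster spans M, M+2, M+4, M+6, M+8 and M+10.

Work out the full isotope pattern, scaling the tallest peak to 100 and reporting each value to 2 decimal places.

Bromine pattern (n=3): 0.13024674 : 0.3801026 : 0.36975457 : 0.11989609
Element Qf pattern (n=2): 0.638401 : 0.321198 : 0.040401
Convolve the two distributions (both contribute in 2-u steps):
  M: 0.13024674×0.638401 = 0.083150
  M+2: 0.13024674×0.321198 + 0.3801026×0.638401 = 0.284493
  M+4: 0.13024674×0.040401 + 0.3801026×0.321198 + 0.36975457×0.638401 = 0.363402
  M+6: 0.3801026×0.040401 + 0.36975457×0.321198 + 0.11989609×0.638401 = 0.210663
  M+8: 0.36975457×0.040401 + 0.11989609×0.321198 = 0.053449
  M+10: 0.11989609×0.040401 = 0.004844
Scale to base peak (0.363402) = 100: 22.88 : 78.29 : 100.00 : 57.97 : 14.71 : 1.33

22.88 : 78.29 : 100.00 : 57.97 : 14.71 : 1.33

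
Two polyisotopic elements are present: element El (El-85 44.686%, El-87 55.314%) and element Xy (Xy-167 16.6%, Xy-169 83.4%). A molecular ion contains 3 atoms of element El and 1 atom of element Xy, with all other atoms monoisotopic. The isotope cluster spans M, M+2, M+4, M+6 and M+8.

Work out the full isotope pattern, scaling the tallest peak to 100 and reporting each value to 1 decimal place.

Element El pattern (n=3): 0.08923073 : 0.33135939 : 0.41016903 : 0.16924085
Element Xy pattern (n=1): 0.1660 : 0.8340
Convolve the two distributions (both contribute in 2-u steps):
  M: 0.08923073×0.1660 = 0.014812
  M+2: 0.08923073×0.8340 + 0.33135939×0.1660 = 0.129424
  M+4: 0.33135939×0.8340 + 0.41016903×0.1660 = 0.344442
  M+6: 0.41016903×0.8340 + 0.16924085×0.1660 = 0.370175
  M+8: 0.16924085×0.8340 = 0.141147
Scale to base peak (0.370175) = 100: 4.0 : 35.0 : 93.0 : 100.0 : 38.1

4.0 : 35.0 : 93.0 : 100.0 : 38.1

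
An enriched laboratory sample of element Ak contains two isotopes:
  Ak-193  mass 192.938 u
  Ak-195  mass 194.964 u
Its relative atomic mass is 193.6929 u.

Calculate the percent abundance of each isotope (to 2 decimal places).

With x = fraction of Ak-193 (so Ak-195 is 1 − x):
192.938·x + 194.964·(1 − x) = 193.6929
(192.938 − 194.964)·x = 193.6929 − 194.964
x = -1.2711 / -2.026 = 0.62739 → 62.74% Ak-193, 37.26% Ak-195.

Ak-193: 62.74%, Ak-195: 37.26%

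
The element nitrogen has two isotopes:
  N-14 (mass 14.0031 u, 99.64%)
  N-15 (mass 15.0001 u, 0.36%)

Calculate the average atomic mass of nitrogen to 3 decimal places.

The abundance-weighted mean is 0.9964 × 14.0031 + 0.0036 × 15.0001
= 13.95269 + 0.05400 = 14.00669 u

14.007 u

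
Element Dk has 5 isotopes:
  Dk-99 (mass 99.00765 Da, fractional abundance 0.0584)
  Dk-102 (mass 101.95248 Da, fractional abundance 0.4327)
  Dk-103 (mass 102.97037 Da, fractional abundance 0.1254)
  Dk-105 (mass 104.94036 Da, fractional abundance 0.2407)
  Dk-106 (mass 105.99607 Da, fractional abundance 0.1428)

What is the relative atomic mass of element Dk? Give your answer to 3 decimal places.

103.205 Da

Ar = Σ fᵢ·mᵢ = 0.0584 × 99.00765 + 0.4327 × 101.95248 + 0.1254 × 102.97037 + 0.2407 × 104.94036 + 0.1428 × 105.99607
= 5.782047 + 44.114838 + 12.912484 + 25.259145 + 15.136239 = 103.204753 Da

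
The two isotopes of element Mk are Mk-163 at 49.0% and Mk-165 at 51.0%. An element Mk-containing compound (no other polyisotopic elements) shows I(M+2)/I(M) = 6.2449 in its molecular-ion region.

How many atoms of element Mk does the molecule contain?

6

The M+2/M ratio from n Mk atoms is n · q/p = n · 0.510/0.490.
n = 6.2449 × 0.490/0.510 = 6.00 ≈ 6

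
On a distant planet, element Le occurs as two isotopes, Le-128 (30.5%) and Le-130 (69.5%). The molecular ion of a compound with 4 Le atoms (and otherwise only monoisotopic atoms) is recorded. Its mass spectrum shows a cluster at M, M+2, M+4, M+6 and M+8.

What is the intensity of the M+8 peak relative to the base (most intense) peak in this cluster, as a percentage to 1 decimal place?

(0.305 + 0.695)^4 gives M 0.0087, M+2 0.0789, M+4 0.2696, M+6 0.4096, M+8 0.2333; the largest is M+6.
P(M+6) = C(4,3) × 0.305^1 × 0.695^3 = 4 × 0.3050 × 0.33570238 = 0.409557 (base)
P(M+8) = C(4,4) × 0.305^0 × 0.695^4 = 1 × 1.0000 × 0.23331315 = 0.233313
Relative intensity = 0.233313 / 0.409557 × 100 = 57.0

57.0%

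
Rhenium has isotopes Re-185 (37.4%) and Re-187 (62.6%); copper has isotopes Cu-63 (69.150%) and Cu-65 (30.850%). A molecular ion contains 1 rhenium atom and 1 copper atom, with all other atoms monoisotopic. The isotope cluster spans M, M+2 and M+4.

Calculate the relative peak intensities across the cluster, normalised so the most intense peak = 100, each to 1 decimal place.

Rhenium pattern (n=1): 0.3740 : 0.6260
Copper pattern (n=1): 0.6915 : 0.3085
Convolve the two distributions (both contribute in 2-u steps):
  M: 0.3740×0.6915 = 0.258621
  M+2: 0.3740×0.3085 + 0.6260×0.6915 = 0.548258
  M+4: 0.6260×0.3085 = 0.193121
Scale to base peak (0.548258) = 100: 47.2 : 100.0 : 35.2

47.2 : 100.0 : 35.2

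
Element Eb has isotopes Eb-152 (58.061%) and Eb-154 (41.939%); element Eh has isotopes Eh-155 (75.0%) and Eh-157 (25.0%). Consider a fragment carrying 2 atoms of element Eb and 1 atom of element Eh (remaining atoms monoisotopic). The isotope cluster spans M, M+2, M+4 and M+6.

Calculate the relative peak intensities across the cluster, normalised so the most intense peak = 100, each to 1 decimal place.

Element Eb pattern (n=2): 0.33710797 : 0.48700406 : 0.17588797
Element Eh pattern (n=1): 0.7500 : 0.2500
Convolve the two distributions (both contribute in 2-u steps):
  M: 0.33710797×0.7500 = 0.252831
  M+2: 0.33710797×0.2500 + 0.48700406×0.7500 = 0.449530
  M+4: 0.48700406×0.2500 + 0.17588797×0.7500 = 0.253667
  M+6: 0.17588797×0.2500 = 0.043972
Scale to base peak (0.449530) = 100: 56.2 : 100.0 : 56.4 : 9.8

56.2 : 100.0 : 56.4 : 9.8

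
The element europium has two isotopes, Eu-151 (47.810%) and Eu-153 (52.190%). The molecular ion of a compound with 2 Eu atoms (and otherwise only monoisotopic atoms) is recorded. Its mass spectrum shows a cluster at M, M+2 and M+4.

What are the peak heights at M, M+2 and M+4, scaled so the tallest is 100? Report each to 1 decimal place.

Each Eu atom is independently Eu-151 (p = 0.47810) or Eu-153 (q = 0.52190); the cluster is the binomial expansion (p + q)^2.
P(M) = 0.47810^2 = 0.228580
P(M+2) = 2 × 0.47810^1 × 0.52190^1 = 0.499041
P(M+4) = 0.52190^2 = 0.272380
The M+2 peak is largest (0.499041); scaling to 100 gives 45.8 : 100.0 : 54.6.

45.8 : 100.0 : 54.6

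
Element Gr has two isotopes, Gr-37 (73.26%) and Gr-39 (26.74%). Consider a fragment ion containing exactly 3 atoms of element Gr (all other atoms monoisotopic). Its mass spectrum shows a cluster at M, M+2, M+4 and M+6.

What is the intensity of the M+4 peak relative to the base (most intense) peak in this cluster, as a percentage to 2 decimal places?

Term probabilities: M 0.3932, M+2 0.4305, M+4 0.1571, M+6 0.0191. Base peak = M+2.
P(M+2) = C(3,1) × 0.7326^2 × 0.2674^1 = 3 × 0.53670276 × 0.2674 = 0.430543 (base)
P(M+4) = C(3,2) × 0.7326^1 × 0.2674^2 = 3 × 0.7326 × 0.07150276 = 0.157149
Relative intensity = 0.157149 / 0.430543 × 100 = 36.50

36.50%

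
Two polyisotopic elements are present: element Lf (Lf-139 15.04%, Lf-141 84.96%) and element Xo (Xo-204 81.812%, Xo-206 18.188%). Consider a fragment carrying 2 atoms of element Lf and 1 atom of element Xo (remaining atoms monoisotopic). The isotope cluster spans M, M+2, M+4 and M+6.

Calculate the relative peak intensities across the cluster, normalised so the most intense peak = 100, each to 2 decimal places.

2.91 : 33.47 : 100.00 : 20.61

Element Lf pattern (n=2): 0.02262016 : 0.25555968 : 0.72182016
Element Xo pattern (n=1): 0.81812 : 0.18188
Convolve the two distributions (both contribute in 2-u steps):
  M: 0.02262016×0.81812 = 0.018506
  M+2: 0.02262016×0.18188 + 0.25555968×0.81812 = 0.213193
  M+4: 0.25555968×0.18188 + 0.72182016×0.81812 = 0.637017
  M+6: 0.72182016×0.18188 = 0.131285
Scale to base peak (0.637017) = 100: 2.91 : 33.47 : 100.00 : 20.61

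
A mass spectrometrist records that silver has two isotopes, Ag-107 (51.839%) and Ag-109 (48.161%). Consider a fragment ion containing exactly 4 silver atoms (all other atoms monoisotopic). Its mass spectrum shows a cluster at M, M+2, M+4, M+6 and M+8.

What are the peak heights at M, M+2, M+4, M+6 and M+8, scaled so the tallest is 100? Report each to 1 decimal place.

19.3 : 71.8 : 100.0 : 61.9 : 14.4

Each Ag atom is independently Ag-107 (p = 0.51839) or Ag-109 (q = 0.48161); the cluster is the binomial expansion (p + q)^4.
P(M) = 0.51839^4 = 0.072215
P(M+2) = 4 × 0.51839^3 × 0.48161^1 = 0.268365
P(M+4) = 6 × 0.51839^2 × 0.48161^2 = 0.373986
P(M+6) = 4 × 0.51839^1 × 0.48161^3 = 0.231634
P(M+8) = 0.48161^4 = 0.053800
The M+4 peak is largest (0.373986); scaling to 100 gives 19.3 : 71.8 : 100.0 : 61.9 : 14.4.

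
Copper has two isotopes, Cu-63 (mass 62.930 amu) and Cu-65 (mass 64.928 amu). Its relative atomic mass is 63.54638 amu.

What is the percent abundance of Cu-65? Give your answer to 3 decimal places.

Writing the weighted mean with unknown fraction x of Cu-63:
62.930·x + 64.928·(1 − x) = 63.54638
(62.930 − 64.928)·x = 63.54638 − 64.928
x = -1.38162 / -1.998 = 0.69150 → 69.150% Cu-63, 30.850% Cu-65.

30.850%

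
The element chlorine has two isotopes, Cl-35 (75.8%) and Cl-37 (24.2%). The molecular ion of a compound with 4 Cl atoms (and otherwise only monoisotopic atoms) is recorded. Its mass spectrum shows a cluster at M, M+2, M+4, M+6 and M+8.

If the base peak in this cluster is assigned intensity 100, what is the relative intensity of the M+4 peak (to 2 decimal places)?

Binomial terms of (0.758 + 0.242)^4: M 0.3301, M+2 0.4216, M+4 0.2019, M+6 0.0430, M+8 0.0034 → M+2 is the base peak.
P(M+2) = C(4,1) × 0.758^3 × 0.242^1 = 4 × 0.43551951 × 0.2420 = 0.421583 (base)
P(M+4) = C(4,2) × 0.758^2 × 0.242^2 = 6 × 0.574564 × 0.058564 = 0.201893
Relative intensity = 0.201893 / 0.421583 × 100 = 47.89

47.89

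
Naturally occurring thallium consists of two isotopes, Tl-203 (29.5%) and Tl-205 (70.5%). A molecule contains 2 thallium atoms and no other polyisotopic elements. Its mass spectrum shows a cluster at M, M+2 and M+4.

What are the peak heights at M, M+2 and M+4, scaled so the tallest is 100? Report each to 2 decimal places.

17.51 : 83.69 : 100.00

Each Tl atom is independently Tl-203 (p = 0.295) or Tl-205 (q = 0.705); the cluster is the binomial expansion (p + q)^2.
P(M) = 0.295^2 = 0.087025
P(M+2) = 2 × 0.295^1 × 0.705^1 = 0.415950
P(M+4) = 0.705^2 = 0.497025
The M+4 peak is largest (0.497025); scaling to 100 gives 17.51 : 83.69 : 100.00.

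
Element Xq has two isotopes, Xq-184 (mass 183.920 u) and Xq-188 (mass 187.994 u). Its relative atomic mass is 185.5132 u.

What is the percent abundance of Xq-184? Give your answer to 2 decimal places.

Writing the weighted mean with unknown fraction x of Xq-184:
183.920·x + 187.994·(1 − x) = 185.5132
(183.920 − 187.994)·x = 185.5132 − 187.994
x = -2.4808 / -4.074 = 0.60893 → 60.89% Xq-184, 39.11% Xq-188.

60.89%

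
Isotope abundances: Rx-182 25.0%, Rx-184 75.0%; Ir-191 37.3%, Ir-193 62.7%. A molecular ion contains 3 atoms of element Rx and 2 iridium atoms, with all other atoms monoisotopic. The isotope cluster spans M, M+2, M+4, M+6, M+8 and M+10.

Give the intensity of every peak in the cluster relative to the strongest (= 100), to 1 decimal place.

0.6 : 7.4 : 36.0 : 85.7 : 100.0 : 45.7

Element Rx pattern (n=3): 0.015625 : 0.140625 : 0.421875 : 0.421875
Iridium pattern (n=2): 0.139129 : 0.467742 : 0.393129
Convolve the two distributions (both contribute in 2-u steps):
  M: 0.015625×0.139129 = 0.002174
  M+2: 0.015625×0.467742 + 0.140625×0.139129 = 0.026873
  M+4: 0.015625×0.393129 + 0.140625×0.467742 + 0.421875×0.139129 = 0.130614
  M+6: 0.140625×0.393129 + 0.421875×0.467742 + 0.421875×0.139129 = 0.311307
  M+8: 0.421875×0.393129 + 0.421875×0.467742 = 0.363180
  M+10: 0.421875×0.393129 = 0.165851
Scale to base peak (0.363180) = 100: 0.6 : 7.4 : 36.0 : 85.7 : 100.0 : 45.7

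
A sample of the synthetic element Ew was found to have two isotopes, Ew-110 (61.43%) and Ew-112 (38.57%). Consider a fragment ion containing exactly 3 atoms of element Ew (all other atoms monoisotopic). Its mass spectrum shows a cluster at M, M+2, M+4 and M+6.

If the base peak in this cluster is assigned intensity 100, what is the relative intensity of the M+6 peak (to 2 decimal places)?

(0.6143 + 0.3857)^3 gives M 0.2318, M+2 0.4366, M+4 0.2742, M+6 0.0574; the largest is M+2.
P(M+2) = C(3,1) × 0.6143^2 × 0.3857^1 = 3 × 0.37736449 × 0.3857 = 0.436648 (base)
P(M+6) = C(3,3) × 0.6143^0 × 0.3857^3 = 1 × 1.0000 × 0.05737846 = 0.057378
Relative intensity = 0.057378 / 0.436648 × 100 = 13.14

13.14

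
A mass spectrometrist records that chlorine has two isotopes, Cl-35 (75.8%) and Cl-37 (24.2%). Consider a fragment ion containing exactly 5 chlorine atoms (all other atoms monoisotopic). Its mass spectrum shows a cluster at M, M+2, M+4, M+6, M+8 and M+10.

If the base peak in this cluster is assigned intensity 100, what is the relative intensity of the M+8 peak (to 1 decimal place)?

3.3

Binomial terms of (0.758 + 0.242)^5: M 0.2502, M+2 0.3994, M+4 0.2551, M+6 0.0814, M+8 0.0130, M+10 0.0008 → M+2 is the base peak.
P(M+2) = C(5,1) × 0.758^4 × 0.242^1 = 5 × 0.33012379 × 0.2420 = 0.399450 (base)
P(M+8) = C(5,4) × 0.758^1 × 0.242^4 = 5 × 0.7580 × 0.00342974 = 0.012999
Relative intensity = 0.012999 / 0.399450 × 100 = 3.3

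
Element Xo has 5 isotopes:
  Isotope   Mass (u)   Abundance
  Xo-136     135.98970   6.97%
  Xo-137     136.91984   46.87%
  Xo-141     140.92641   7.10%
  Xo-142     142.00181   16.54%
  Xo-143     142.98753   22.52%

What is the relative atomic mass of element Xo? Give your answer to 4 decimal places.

Average mass = Σ (abundance × isotope mass) = 0.0697 × 135.98970 + 0.4687 × 136.91984 + 0.0710 × 140.92641 + 0.1654 × 142.00181 + 0.2252 × 142.98753
= 9.478482 + 64.174329 + 10.005775 + 23.487099 + 32.200792 = 139.346477 u

139.3465 u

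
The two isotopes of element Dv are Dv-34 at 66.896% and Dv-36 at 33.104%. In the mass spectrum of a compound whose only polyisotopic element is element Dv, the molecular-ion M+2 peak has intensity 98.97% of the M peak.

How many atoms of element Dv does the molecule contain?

2

With n Dv atoms, P(M+2)/P(M) = C(n,1)·p^(n−1)q / p^n = n·q/p = n · 0.33104/0.66896.
n = 0.9897 × 0.66896/0.33104 = 2.00 ≈ 2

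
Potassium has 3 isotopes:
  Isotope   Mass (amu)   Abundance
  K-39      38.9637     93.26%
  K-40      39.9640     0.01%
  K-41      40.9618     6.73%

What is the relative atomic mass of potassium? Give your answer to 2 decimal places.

Average mass = Σ (abundance × isotope mass) = 0.9326 × 38.9637 + 0.0001 × 39.9640 + 0.0673 × 40.9618
= 36.33755 + 0.00400 + 2.75673 = 39.09828 amu

39.10 amu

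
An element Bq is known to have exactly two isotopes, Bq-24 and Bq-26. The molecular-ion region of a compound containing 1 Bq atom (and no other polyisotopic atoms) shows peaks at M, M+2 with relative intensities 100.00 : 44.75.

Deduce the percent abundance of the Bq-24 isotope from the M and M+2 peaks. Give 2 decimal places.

Let p = fractional abundance of Bq-24. I(M+2)/I(M) = [C(1,1)·p^0·(1−p)] / p^1 = 1·(1−p)/p = 44.75/100.00 = 0.4475
(1−p)/p = 0.4475/1 = 0.4475  ⇒  p = 1/(1 + 0.4475) = 0.6908
Bq-24: 69.08%, Bq-26: 30.92%.

69.08%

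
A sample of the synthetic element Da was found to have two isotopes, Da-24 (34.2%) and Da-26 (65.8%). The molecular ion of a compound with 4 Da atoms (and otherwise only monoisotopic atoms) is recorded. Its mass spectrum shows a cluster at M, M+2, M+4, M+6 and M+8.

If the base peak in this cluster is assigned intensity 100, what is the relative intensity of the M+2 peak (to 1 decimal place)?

27.0

Term probabilities: M 0.0137, M+2 0.1053, M+4 0.3038, M+6 0.3897, M+8 0.1875. Base peak = M+6.
P(M+6) = C(4,3) × 0.342^1 × 0.658^3 = 4 × 0.3420 × 0.28489031 = 0.389730 (base)
P(M+2) = C(4,1) × 0.342^3 × 0.658^1 = 4 × 0.04000169 × 0.6580 = 0.105284
Relative intensity = 0.105284 / 0.389730 × 100 = 27.0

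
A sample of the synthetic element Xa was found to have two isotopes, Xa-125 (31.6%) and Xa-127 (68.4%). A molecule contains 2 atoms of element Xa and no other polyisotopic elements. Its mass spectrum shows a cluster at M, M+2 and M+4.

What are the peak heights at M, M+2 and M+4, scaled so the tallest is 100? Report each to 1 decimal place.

The 2 Xa atoms are independent, so intensities follow the terms of (0.316 + 0.684)^2.
P(M) = 0.316^2 = 0.099856
P(M+2) = 2 × 0.316^1 × 0.684^1 = 0.432288
P(M+4) = 0.684^2 = 0.467856
The M+4 peak is largest (0.467856); scaling to 100 gives 21.3 : 92.4 : 100.0.

21.3 : 92.4 : 100.0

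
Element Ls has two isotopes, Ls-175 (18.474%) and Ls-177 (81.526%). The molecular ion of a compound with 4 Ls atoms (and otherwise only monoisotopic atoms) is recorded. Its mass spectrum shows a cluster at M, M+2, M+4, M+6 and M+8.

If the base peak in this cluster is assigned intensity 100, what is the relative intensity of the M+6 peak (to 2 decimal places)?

90.64

Binomial terms of (0.18474 + 0.81526)^4: M 0.0012, M+2 0.0206, M+4 0.1361, M+6 0.4004, M+8 0.4418 → M+8 is the base peak.
P(M+8) = C(4,4) × 0.18474^0 × 0.81526^4 = 1 × 1.0000 × 0.44175812 = 0.441758 (base)
P(M+6) = C(4,3) × 0.18474^1 × 0.81526^3 = 4 × 0.18474 × 0.54186164 = 0.400414
Relative intensity = 0.400414 / 0.441758 × 100 = 90.64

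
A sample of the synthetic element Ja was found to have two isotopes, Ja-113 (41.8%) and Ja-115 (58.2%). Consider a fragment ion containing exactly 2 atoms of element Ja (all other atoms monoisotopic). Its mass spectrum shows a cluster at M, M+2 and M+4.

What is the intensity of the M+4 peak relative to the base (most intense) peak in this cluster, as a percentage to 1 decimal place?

69.6%

(0.418 + 0.582)^2 gives M 0.1747, M+2 0.4866, M+4 0.3387; the largest is M+2.
P(M+2) = C(2,1) × 0.418^1 × 0.582^1 = 2 × 0.4180 × 0.5820 = 0.486552 (base)
P(M+4) = C(2,2) × 0.418^0 × 0.582^2 = 1 × 1.0000 × 0.338724 = 0.338724
Relative intensity = 0.338724 / 0.486552 × 100 = 69.6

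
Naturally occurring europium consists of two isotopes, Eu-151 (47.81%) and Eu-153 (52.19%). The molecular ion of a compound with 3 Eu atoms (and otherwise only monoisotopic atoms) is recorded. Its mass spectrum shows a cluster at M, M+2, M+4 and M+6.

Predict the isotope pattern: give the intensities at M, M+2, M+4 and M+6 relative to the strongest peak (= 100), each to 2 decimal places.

27.97 : 91.61 : 100.00 : 36.39

The 3 Eu atoms are independent, so intensities follow the terms of (0.4781 + 0.5219)^3.
P(M) = 0.4781^3 = 0.109284
P(M+2) = 3 × 0.4781^2 × 0.5219^1 = 0.357887
P(M+4) = 3 × 0.4781^1 × 0.5219^2 = 0.390674
P(M+6) = 0.5219^3 = 0.142155
The M+4 peak is largest (0.390674); scaling to 100 gives 27.97 : 91.61 : 100.00 : 36.39.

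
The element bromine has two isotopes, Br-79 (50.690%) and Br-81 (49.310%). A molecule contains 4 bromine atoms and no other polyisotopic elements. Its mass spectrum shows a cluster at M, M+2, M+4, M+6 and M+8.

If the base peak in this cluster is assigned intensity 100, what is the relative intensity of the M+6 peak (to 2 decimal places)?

64.85

(0.50690 + 0.49310)^4 gives M 0.0660, M+2 0.2569, M+4 0.3749, M+6 0.2431, M+8 0.0591; the largest is M+4.
P(M+4) = C(4,2) × 0.50690^2 × 0.49310^2 = 6 × 0.25694761 × 0.24314761 = 0.374857 (base)
P(M+6) = C(4,3) × 0.50690^1 × 0.49310^3 = 4 × 0.5069 × 0.11989609 = 0.243101
Relative intensity = 0.243101 / 0.374857 × 100 = 64.85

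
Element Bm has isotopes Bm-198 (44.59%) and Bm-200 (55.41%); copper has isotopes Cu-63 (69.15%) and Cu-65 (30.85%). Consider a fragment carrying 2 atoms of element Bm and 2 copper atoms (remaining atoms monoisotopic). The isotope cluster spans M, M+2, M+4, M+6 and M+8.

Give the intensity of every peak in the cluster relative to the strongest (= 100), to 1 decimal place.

25.2 : 85.3 : 100.0 : 47.3 : 7.8

Element Bm pattern (n=2): 0.19882681 : 0.49414638 : 0.30702681
Copper pattern (n=2): 0.47817225 : 0.4266555 : 0.09517225
Convolve the two distributions (both contribute in 2-u steps):
  M: 0.19882681×0.47817225 = 0.095073
  M+2: 0.19882681×0.4266555 + 0.49414638×0.47817225 = 0.321118
  M+4: 0.19882681×0.09517225 + 0.49414638×0.4266555 + 0.30702681×0.47817225 = 0.376565
  M+6: 0.49414638×0.09517225 + 0.30702681×0.4266555 = 0.178024
  M+8: 0.30702681×0.09517225 = 0.029220
Scale to base peak (0.376565) = 100: 25.2 : 85.3 : 100.0 : 47.3 : 7.8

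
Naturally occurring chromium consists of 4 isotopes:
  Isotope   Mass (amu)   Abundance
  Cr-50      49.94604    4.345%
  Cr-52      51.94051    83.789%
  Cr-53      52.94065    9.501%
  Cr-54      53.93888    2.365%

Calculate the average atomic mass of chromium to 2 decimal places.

52.00 amu

Average mass = Σ (abundance × isotope mass) = 0.04345 × 49.94604 + 0.83789 × 51.94051 + 0.09501 × 52.94065 + 0.02365 × 53.93888
= 2.170155 + 43.520434 + 5.029891 + 1.275655 = 51.996135 amu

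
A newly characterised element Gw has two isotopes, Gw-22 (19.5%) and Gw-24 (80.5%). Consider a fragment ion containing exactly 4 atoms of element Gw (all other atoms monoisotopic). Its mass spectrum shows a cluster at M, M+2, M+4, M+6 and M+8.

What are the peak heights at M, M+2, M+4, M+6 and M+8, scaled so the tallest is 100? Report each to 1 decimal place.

0.3 : 5.7 : 35.2 : 96.9 : 100.0

Each Gw atom is independently Gw-22 (p = 0.195) or Gw-24 (q = 0.805); the cluster is the binomial expansion (p + q)^4.
P(M) = 0.195^4 = 0.001446
P(M+2) = 4 × 0.195^3 × 0.805^1 = 0.023876
P(M+4) = 6 × 0.195^2 × 0.805^2 = 0.147847
P(M+6) = 4 × 0.195^1 × 0.805^3 = 0.406895
P(M+8) = 0.805^4 = 0.419936
The M+8 peak is largest (0.419936); scaling to 100 gives 0.3 : 5.7 : 35.2 : 96.9 : 100.0.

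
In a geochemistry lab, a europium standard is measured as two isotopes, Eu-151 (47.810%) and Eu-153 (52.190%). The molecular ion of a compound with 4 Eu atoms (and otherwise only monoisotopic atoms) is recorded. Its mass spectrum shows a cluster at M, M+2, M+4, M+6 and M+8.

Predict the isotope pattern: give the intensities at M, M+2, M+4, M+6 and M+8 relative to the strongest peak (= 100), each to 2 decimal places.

Expanding (0.47810 + 0.52190)^4:
P(M) = 0.47810^4 = 0.052249
P(M+2) = 4 × 0.47810^3 × 0.52190^1 = 0.228141
P(M+4) = 6 × 0.47810^2 × 0.52190^2 = 0.373563
P(M+6) = 4 × 0.47810^1 × 0.52190^3 = 0.271857
P(M+8) = 0.52190^4 = 0.074191
The M+4 peak is largest (0.373563); scaling to 100 gives 13.99 : 61.07 : 100.00 : 72.77 : 19.86.

13.99 : 61.07 : 100.00 : 72.77 : 19.86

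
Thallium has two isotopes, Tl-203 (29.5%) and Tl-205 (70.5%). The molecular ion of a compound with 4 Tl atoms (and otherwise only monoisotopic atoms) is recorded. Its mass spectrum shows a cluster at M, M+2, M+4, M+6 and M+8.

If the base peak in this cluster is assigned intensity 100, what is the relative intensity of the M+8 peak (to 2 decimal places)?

Binomial terms of (0.295 + 0.705)^4: M 0.0076, M+2 0.0724, M+4 0.2595, M+6 0.4135, M+8 0.2470 → M+6 is the base peak.
P(M+6) = C(4,3) × 0.295^1 × 0.705^3 = 4 × 0.2950 × 0.35040263 = 0.413475 (base)
P(M+8) = C(4,4) × 0.295^0 × 0.705^4 = 1 × 1.0000 × 0.24703385 = 0.247034
Relative intensity = 0.247034 / 0.413475 × 100 = 59.75

59.75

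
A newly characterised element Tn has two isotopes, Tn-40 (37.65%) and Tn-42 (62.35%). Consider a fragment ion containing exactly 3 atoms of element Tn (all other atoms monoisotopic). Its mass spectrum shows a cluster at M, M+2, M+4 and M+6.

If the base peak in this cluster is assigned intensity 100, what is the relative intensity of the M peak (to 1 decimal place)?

12.2

(0.3765 + 0.6235)^3 gives M 0.0534, M+2 0.2651, M+4 0.4391, M+6 0.2424; the largest is M+4.
P(M+4) = C(3,2) × 0.3765^1 × 0.6235^2 = 3 × 0.3765 × 0.38875225 = 0.439096 (base)
P(M) = C(3,0) × 0.3765^3 × 0.6235^0 = 1 × 0.05336972 × 1.0000 = 0.053370
Relative intensity = 0.053370 / 0.439096 × 100 = 12.2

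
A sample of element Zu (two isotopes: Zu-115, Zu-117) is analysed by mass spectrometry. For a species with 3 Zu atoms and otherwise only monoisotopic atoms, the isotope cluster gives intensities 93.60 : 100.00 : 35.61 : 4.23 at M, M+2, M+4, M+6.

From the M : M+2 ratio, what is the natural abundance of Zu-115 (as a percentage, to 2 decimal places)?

73.74%

Let p = fractional abundance of Zu-115. I(M+2)/I(M) = [C(3,1)·p^2·(1−p)] / p^3 = 3·(1−p)/p = 100.00/93.60 = 1.0684
(1−p)/p = 1.0684/3 = 0.3561  ⇒  p = 1/(1 + 0.3561) = 0.7374
Zu-115: 73.74%, Zu-117: 26.26%.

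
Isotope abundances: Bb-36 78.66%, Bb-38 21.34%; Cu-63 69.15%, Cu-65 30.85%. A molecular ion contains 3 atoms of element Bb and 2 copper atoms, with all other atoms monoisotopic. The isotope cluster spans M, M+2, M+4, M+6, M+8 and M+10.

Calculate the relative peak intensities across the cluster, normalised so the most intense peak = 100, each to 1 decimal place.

58.6 : 100.0 : 67.2 : 22.2 : 3.6 : 0.2

Element Bb pattern (n=3): 0.48670054 : 0.39611707 : 0.10746425 : 0.00971814
Copper pattern (n=2): 0.47817225 : 0.4266555 : 0.09517225
Convolve the two distributions (both contribute in 2-u steps):
  M: 0.48670054×0.47817225 = 0.232727
  M+2: 0.48670054×0.4266555 + 0.39611707×0.47817225 = 0.397066
  M+4: 0.48670054×0.09517225 + 0.39611707×0.4266555 + 0.10746425×0.47817225 = 0.266712
  M+6: 0.39611707×0.09517225 + 0.10746425×0.4266555 + 0.00971814×0.47817225 = 0.088197
  M+8: 0.10746425×0.09517225 + 0.00971814×0.4266555 = 0.014374
  M+10: 0.00971814×0.09517225 = 0.000925
Scale to base peak (0.397066) = 100: 58.6 : 100.0 : 67.2 : 22.2 : 3.6 : 0.2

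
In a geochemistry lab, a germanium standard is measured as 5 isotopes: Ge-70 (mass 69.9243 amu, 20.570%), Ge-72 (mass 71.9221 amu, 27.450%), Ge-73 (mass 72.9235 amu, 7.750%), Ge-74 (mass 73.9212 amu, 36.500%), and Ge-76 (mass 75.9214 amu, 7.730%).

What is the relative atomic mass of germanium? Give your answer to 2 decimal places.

72.63 amu

Ar = Σ fᵢ·mᵢ = 0.20570 × 69.9243 + 0.27450 × 71.9221 + 0.07750 × 72.9235 + 0.36500 × 73.9212 + 0.07730 × 75.9214
= 14.38343 + 19.74262 + 5.65157 + 26.98124 + 5.86872 = 72.62758 amu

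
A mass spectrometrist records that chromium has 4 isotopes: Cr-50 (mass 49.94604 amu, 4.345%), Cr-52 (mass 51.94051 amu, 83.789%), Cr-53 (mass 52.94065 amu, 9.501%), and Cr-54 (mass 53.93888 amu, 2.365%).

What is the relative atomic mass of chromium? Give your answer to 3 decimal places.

51.996 amu

Ar = Σ fᵢ·mᵢ = 0.04345 × 49.94604 + 0.83789 × 51.94051 + 0.09501 × 52.94065 + 0.02365 × 53.93888
= 2.170155 + 43.520434 + 5.029891 + 1.275655 = 51.996135 amu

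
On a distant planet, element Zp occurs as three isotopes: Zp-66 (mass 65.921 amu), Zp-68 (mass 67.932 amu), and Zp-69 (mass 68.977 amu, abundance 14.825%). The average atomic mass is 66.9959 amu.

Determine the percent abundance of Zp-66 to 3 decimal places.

54.253%

The remaining 85.175% is split between Zp-66 (fraction x) and Zp-68 (fraction 0.85175 − x).
Substituting: 65.921x + 67.932(0.85175 − x) = 56.77005975
(65.921 − 67.932)x = -1.09102125  ⇒  x = 0.54253, y = 0.30922
Zp-66: 54.253%, Zp-68: 30.922%.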